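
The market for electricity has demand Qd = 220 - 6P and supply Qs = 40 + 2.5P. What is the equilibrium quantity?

Set Qd = Qs: 220 - 6P = 40 + 2.5P.
180 = 8.5P, so P* = 360/17.
Q* = 220 − 6(360/17) = 1580/17.

Q* = 1580/17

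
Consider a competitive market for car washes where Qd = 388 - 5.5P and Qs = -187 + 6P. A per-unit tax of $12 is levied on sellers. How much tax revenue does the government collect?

Tax revenue = 21684/23

Pre-tax equilibrium: P* = 50, Q* = 113.
Tax on sellers shifts supply to Qs = -187 + 6(P − 12) = -259 + 6P.
388 - 5.5P = -259 + 6P gives buyer price Pb = 1294/23; sellers receive Ps = 1294/23 − 12 = 1018/23.
New quantity: Q = 388 − 5.5(1294/23) = 1807/23.
Revenue = 12 × 1807/23 = 21684/23.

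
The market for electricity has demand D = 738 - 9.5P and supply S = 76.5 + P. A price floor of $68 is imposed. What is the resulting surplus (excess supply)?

Equilibrium price would be P* = 63, so the floor at 68 binds.
At P = 68: D = 92, S = 144.5.
Surplus = 144.5 − 92 = 52.5.

Surplus = 52.5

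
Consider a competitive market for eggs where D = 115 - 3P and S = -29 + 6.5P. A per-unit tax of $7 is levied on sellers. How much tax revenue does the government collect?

Tax revenue = 7336/19

Pre-tax equilibrium: P* = 288/19, Q* = 1321/19.
Tax on sellers shifts supply to S = -29 + 6.5(P − 7) = -74.5 + 6.5P.
115 - 3P = -74.5 + 6.5P gives buyer price Pb = 379/19; sellers receive Ps = 379/19 − 7 = 246/19.
New quantity: Q = 115 − 3(379/19) = 1048/19.
Revenue = 7 × 1048/19 = 7336/19.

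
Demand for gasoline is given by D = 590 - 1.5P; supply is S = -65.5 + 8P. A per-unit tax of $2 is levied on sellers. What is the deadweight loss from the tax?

Deadweight loss = 48/19

Pre-tax equilibrium: P* = 69, Q* = 486.5.
Tax on sellers shifts supply to S = -65.5 + 8(P − 2) = -81.5 + 8P.
590 - 1.5P = -81.5 + 8P gives buyer price Pb = 1343/19; sellers receive Ps = 1343/19 − 2 = 1305/19.
New quantity: Q = 590 − 1.5(1343/19) = 18391/38.
DWL = ½ × 2 × (486.5 − 18391/38) = 48/19.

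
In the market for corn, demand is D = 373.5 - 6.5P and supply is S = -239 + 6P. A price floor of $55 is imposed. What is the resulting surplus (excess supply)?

Surplus = 75

Equilibrium price would be P* = 49, so the floor at 55 binds.
At P = 55: D = 16, S = 91.
Surplus = 91 − 16 = 75.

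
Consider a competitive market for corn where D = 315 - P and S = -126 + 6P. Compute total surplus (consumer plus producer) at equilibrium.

Total surplus = 37044

Equilibrium: 315 - P = -126 + 6P gives P* = 63, Q* = 252.
Demand choke price: P = 315; supply starts at P = 21.
CS = ½(315 − 63)(252) = 31752; PS = ½(63 − 21)(252) = 5292.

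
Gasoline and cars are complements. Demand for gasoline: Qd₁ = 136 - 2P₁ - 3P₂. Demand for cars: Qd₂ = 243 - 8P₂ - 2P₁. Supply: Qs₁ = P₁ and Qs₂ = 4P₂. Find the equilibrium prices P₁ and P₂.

P₁ = 30.1, P₂ = 457/30

Market 1: 136 - 2P₁ - 3P₂ = P₁ → 3P₁ + 3P₂ = 136.
Market 2: 12P₂ + 2P₁ = 243.
Eliminating P₂: 12×(1) − 3×(2) gives 30P₁ = 903, so P₁ = 30.1.
Back-substitute into (2): P₂ = (243 − 2×30.1) / 12 = 457/30.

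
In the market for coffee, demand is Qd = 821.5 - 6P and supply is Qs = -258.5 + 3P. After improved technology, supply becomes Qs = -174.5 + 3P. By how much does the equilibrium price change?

Original equilibrium: P* = 120, Q* = 101.5.
New equilibrium: 821.5 - 6P = -174.5 + 3P, so 996 = 9P and P' = 332/3; Q' = 821.5 − 6(332/3) = 157.5.
Change in price: 332/3 − 120 = -28/3.

ΔP = -28/3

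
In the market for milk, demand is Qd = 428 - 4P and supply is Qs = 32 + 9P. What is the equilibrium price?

P* = 396/13

Set Qd = Qs: 428 - 4P = 32 + 9P.
396 = 13P, so P* = 396/13.
Q* = 428 − 4(396/13) = 3980/13.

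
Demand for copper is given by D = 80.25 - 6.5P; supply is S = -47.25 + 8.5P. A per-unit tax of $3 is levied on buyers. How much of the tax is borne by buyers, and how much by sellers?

Pre-tax equilibrium: P* = 8.5, Q* = 25.
Tax on buyers shifts demand to D = 80.25 − 6.5(P + 3) = 60.75 - 6.5P.
60.75 - 6.5P = -47.25 + 8.5P gives seller price Ps = 7.2; buyers pay Pb = 7.2 + 3 = 10.2.
New quantity: Q = 80.25 − 6.5(10.2) = 13.95.
Buyer burden = 10.2 − 8.5 = 1.7; seller burden = 8.5 − 7.2 = 1.3.

Buyers bear $1.7, sellers bear $1.3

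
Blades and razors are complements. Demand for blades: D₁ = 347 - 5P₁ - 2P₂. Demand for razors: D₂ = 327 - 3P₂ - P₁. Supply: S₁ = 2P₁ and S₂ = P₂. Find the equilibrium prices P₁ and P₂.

P₁ = 367/13, P₂ = 971/13

Market 1: 347 - 5P₁ - 2P₂ = 2P₁ → 7P₁ + 2P₂ = 347.
Market 2: 4P₂ + P₁ = 327.
Eliminating P₂: 4×(1) − 2×(2) gives 26P₁ = 734, so P₁ = 367/13.
Back-substitute into (2): P₂ = (327 − 1×367/13) / 4 = 971/13.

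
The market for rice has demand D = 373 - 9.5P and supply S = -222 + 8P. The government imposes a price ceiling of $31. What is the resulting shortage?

Shortage = 52.5

Equilibrium price would be P* = 34, so the ceiling at 31 binds.
At P = 31: D = 373 − 9.5(31) = 78.5, S = -222 + 8(31) = 26.
Shortage = 78.5 − 26 = 52.5.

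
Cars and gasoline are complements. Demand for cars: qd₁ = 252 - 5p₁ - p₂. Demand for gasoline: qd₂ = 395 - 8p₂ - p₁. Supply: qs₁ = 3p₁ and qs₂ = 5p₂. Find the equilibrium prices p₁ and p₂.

Market 1: 252 - 5p₁ - p₂ = 3p₁ → 8p₁ + p₂ = 252.
Market 2: 13p₂ + p₁ = 395.
Eliminating p₂: 13×(1) − 1×(2) gives 103p₁ = 2881, so p₁ = 2881/103.
Back-substitute into (2): p₂ = (395 − 1×2881/103) / 13 = 2908/103.

p₁ = 2881/103, p₂ = 2908/103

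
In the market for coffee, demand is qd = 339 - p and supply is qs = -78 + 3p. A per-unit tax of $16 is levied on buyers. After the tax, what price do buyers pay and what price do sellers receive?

Pre-tax equilibrium: p* = 104.25, q* = 234.75.
Tax on buyers shifts demand to qd = 339 − 1(p + 16) = 323 - p.
323 - p = -78 + 3p gives seller price ps = 100.25; buyers pay pb = 100.25 + 16 = 116.25.
New quantity: q = 339 − 1(116.25) = 222.75.

Buyers pay $116.25, sellers receive $100.25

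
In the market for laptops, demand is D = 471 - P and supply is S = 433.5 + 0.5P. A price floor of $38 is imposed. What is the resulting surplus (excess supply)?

Surplus = 19.5

Equilibrium price would be P* = 25, so the floor at 38 binds.
At P = 38: D = 433, S = 452.5.
Surplus = 452.5 − 433 = 19.5.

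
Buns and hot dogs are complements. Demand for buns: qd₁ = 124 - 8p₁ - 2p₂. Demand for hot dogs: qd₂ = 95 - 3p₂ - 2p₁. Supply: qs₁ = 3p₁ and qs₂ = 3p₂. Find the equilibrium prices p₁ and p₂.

Market 1: 124 - 8p₁ - 2p₂ = 3p₁ → 11p₁ + 2p₂ = 124.
Market 2: 6p₂ + 2p₁ = 95.
Eliminating p₂: 6×(1) − 2×(2) gives 62p₁ = 554, so p₁ = 277/31.
Back-substitute into (2): p₂ = (95 − 2×277/31) / 6 = 797/62.

p₁ = 277/31, p₂ = 797/62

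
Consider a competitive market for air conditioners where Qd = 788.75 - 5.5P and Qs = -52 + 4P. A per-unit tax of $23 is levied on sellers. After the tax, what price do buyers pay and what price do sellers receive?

Pre-tax equilibrium: P* = 88.5, Q* = 302.
Tax on sellers shifts supply to Qs = -52 + 4(P − 23) = -144 + 4P.
788.75 - 5.5P = -144 + 4P gives buyer price Pb = 3731/38; sellers receive Ps = 3731/38 − 23 = 2857/38.
New quantity: Q = 788.75 − 5.5(3731/38) = 4726/19.

Buyers pay 3731/38, sellers receive 2857/38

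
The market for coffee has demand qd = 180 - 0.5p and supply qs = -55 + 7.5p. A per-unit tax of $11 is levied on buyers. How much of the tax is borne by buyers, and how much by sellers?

Buyers bear $10.3125, sellers bear $0.6875

Pre-tax equilibrium: p* = 29.375, q* = 165.3125.
Tax on buyers shifts demand to qd = 180 − 0.5(p + 11) = 174.5 - 0.5p.
174.5 - 0.5p = -55 + 7.5p gives seller price ps = 28.6875; buyers pay pb = 28.6875 + 11 = 39.6875.
New quantity: q = 180 − 0.5(39.6875) = 160.15625.
Buyer burden = 39.6875 − 29.375 = 10.3125; seller burden = 29.375 − 28.6875 = 0.6875.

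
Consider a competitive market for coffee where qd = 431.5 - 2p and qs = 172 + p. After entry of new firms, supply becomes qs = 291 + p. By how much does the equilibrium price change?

Original equilibrium: p* = 86.5, q* = 258.5.
New equilibrium: 431.5 - 2p = 291 + p, so 140.5 = 3p and p' = 281/6; q' = 431.5 − 2(281/6) = 2027/6.
Change in price: 281/6 − 86.5 = -119/3.

Δp = -119/3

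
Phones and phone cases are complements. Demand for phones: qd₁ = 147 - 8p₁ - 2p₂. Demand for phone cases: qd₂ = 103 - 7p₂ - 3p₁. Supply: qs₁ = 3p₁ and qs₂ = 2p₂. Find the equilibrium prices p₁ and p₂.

Market 1: 147 - 8p₁ - 2p₂ = 3p₁ → 11p₁ + 2p₂ = 147.
Market 2: 9p₂ + 3p₁ = 103.
Eliminating p₂: 9×(1) − 2×(2) gives 93p₁ = 1117, so p₁ = 1117/93.
Back-substitute into (2): p₂ = (103 − 3×1117/93) / 9 = 692/93.

p₁ = 1117/93, p₂ = 692/93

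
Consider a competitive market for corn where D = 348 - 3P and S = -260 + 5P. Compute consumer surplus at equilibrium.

Consumer surplus = 2400

Equilibrium: 348 - 3P = -260 + 5P gives P* = 76, Q* = 120.
Demand choke price (D = 0): P = 116.
CS = ½(116 − 76)(120) = 2400.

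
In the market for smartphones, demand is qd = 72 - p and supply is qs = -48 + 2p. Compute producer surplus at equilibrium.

Equilibrium: 72 - p = -48 + 2p gives p* = 40, q* = 32.
Supply starts at p = 24 (where qs = 0).
PS = ½(40 − 24)(32) = 256.

Producer surplus = 256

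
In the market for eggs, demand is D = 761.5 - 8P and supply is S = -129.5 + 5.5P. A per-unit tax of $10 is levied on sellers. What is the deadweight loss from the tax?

Deadweight loss = 4400/27

Pre-tax equilibrium: P* = 66, Q* = 233.5.
Tax on sellers shifts supply to S = -129.5 + 5.5(P − 10) = -184.5 + 5.5P.
761.5 - 8P = -184.5 + 5.5P gives buyer price Pb = 1892/27; sellers receive Ps = 1892/27 − 10 = 1622/27.
New quantity: Q = 761.5 − 8(1892/27) = 10849/54.
DWL = ½ × 10 × (233.5 − 10849/54) = 4400/27.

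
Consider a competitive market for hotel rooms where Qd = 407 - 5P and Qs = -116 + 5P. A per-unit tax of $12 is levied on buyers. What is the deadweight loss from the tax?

Pre-tax equilibrium: P* = 52.3, Q* = 145.5.
Tax on buyers shifts demand to Qd = 407 − 5(P + 12) = 347 - 5P.
347 - 5P = -116 + 5P gives seller price Ps = 46.3; buyers pay Pb = 46.3 + 12 = 58.3.
New quantity: Q = 407 − 5(58.3) = 115.5.
DWL = ½ × 12 × (145.5 − 115.5) = 180.

Deadweight loss = 180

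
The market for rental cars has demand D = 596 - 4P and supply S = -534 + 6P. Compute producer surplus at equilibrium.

Producer surplus = 1728

Equilibrium: 596 - 4P = -534 + 6P gives P* = 113, Q* = 144.
Supply starts at P = 89 (where S = 0).
PS = ½(113 − 89)(144) = 1728.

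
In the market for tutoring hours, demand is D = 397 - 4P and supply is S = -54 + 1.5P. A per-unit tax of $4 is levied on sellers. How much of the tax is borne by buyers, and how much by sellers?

Buyers bear 12/11, sellers bear 32/11

Pre-tax equilibrium: P* = 82, Q* = 69.
Tax on sellers shifts supply to S = -54 + 1.5(P − 4) = -60 + 1.5P.
397 - 4P = -60 + 1.5P gives buyer price Pb = 914/11; sellers receive Ps = 914/11 − 4 = 870/11.
New quantity: Q = 397 − 4(914/11) = 711/11.
Buyer burden = 914/11 − 82 = 12/11; seller burden = 82 − 870/11 = 32/11.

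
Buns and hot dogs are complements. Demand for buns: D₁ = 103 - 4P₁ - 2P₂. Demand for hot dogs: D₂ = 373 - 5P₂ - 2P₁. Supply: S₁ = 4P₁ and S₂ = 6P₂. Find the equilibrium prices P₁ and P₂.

P₁ = 129/28, P₂ = 463/14

Market 1: 103 - 4P₁ - 2P₂ = 4P₁ → 8P₁ + 2P₂ = 103.
Market 2: 11P₂ + 2P₁ = 373.
Eliminating P₂: 11×(1) − 2×(2) gives 84P₁ = 387, so P₁ = 129/28.
Back-substitute into (2): P₂ = (373 − 2×129/28) / 11 = 463/14.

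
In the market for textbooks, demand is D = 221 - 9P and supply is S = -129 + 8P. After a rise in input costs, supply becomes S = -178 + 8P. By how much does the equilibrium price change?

Original equilibrium: P* = 350/17, Q* = 607/17.
New equilibrium: 221 - 9P = -178 + 8P, so 399 = 17P and P' = 399/17; Q' = 221 − 9(399/17) = 166/17.
Change in price: 399/17 − 350/17 = 49/17.

ΔP = 49/17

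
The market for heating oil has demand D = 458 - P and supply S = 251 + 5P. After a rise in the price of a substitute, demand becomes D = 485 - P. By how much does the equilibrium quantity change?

ΔQ = 22.5

Original equilibrium: P* = 34.5, Q* = 423.5.
New equilibrium: 485 - P = 251 + 5P, so 234 = 6P and P' = 39; Q' = 485 − 1(39) = 446.
Change in quantity: 446 − 423.5 = 22.5.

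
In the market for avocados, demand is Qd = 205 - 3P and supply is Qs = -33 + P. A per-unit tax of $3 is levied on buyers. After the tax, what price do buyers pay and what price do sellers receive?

Buyers pay $60.25, sellers receive $57.25

Pre-tax equilibrium: P* = 59.5, Q* = 26.5.
Tax on buyers shifts demand to Qd = 205 − 3(P + 3) = 196 - 3P.
196 - 3P = -33 + P gives seller price Ps = 57.25; buyers pay Pb = 57.25 + 3 = 60.25.
New quantity: Q = 205 − 3(60.25) = 24.25.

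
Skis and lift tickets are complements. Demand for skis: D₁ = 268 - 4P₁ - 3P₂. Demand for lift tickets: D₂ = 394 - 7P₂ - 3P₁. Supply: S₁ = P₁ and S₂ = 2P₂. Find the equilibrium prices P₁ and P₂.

Market 1: 268 - 4P₁ - 3P₂ = P₁ → 5P₁ + 3P₂ = 268.
Market 2: 9P₂ + 3P₁ = 394.
Eliminating P₂: 9×(1) − 3×(2) gives 36P₁ = 1230, so P₁ = 205/6.
Back-substitute into (2): P₂ = (394 − 3×205/6) / 9 = 583/18.

P₁ = 205/6, P₂ = 583/18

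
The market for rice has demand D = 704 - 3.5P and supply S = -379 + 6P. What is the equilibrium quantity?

Set D = S: 704 - 3.5P = -379 + 6P.
1083 = 9.5P, so P* = 114.
Q* = 704 − 3.5(114) = 305.

Q* = 305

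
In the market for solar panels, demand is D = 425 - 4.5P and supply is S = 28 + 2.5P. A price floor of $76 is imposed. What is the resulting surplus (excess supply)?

Surplus = 135

Equilibrium price would be P* = 397/7, so the floor at 76 binds.
At P = 76: D = 83, S = 218.
Surplus = 218 − 83 = 135.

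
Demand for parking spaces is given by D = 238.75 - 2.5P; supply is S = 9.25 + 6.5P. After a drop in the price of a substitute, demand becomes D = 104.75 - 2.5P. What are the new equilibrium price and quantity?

P' = 191/18, Q' = 704/9

Original equilibrium: P* = 25.5, Q* = 175.
New equilibrium: 104.75 - 2.5P = 9.25 + 6.5P, so 95.5 = 9P and P' = 191/18; Q' = 104.75 − 2.5(191/18) = 704/9.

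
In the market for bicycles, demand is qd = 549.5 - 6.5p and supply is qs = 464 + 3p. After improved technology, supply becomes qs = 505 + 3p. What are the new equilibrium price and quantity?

p' = 89/19, q' = 9862/19

Original equilibrium: p* = 9, q* = 491.
New equilibrium: 549.5 - 6.5p = 505 + 3p, so 44.5 = 9.5p and p' = 89/19; q' = 549.5 − 6.5(89/19) = 9862/19.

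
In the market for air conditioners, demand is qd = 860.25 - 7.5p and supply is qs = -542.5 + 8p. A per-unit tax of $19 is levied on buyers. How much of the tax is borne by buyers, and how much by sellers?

Buyers bear 304/31, sellers bear 285/31

Pre-tax equilibrium: p* = 90.5, q* = 181.5.
Tax on buyers shifts demand to qd = 860.25 − 7.5(p + 19) = 717.75 - 7.5p.
717.75 - 7.5p = -542.5 + 8p gives seller price ps = 5041/62; buyers pay pb = 5041/62 + 19 = 6219/62.
New quantity: q = 860.25 − 7.5(6219/62) = 6693/62.
Buyer burden = 6219/62 − 90.5 = 304/31; seller burden = 90.5 − 5041/62 = 285/31.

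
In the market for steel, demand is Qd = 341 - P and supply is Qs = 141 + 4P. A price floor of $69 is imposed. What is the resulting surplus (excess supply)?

Surplus = 145

Equilibrium price would be P* = 40, so the floor at 69 binds.
At P = 69: Qd = 272, Qs = 417.
Surplus = 417 − 272 = 145.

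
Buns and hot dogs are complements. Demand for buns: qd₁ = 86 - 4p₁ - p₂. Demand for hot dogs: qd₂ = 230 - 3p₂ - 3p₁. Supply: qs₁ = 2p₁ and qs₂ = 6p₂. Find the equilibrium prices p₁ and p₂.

p₁ = 32/3, p₂ = 22

Market 1: 86 - 4p₁ - p₂ = 2p₁ → 6p₁ + p₂ = 86.
Market 2: 9p₂ + 3p₁ = 230.
Eliminating p₂: 9×(1) − 1×(2) gives 51p₁ = 544, so p₁ = 32/3.
Back-substitute into (2): p₂ = (230 − 3×32/3) / 9 = 22.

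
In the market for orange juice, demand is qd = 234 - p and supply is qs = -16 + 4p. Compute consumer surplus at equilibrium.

Consumer surplus = 16928

Equilibrium: 234 - p = -16 + 4p gives p* = 50, q* = 184.
Demand choke price (qd = 0): p = 234.
CS = ½(234 − 50)(184) = 16928.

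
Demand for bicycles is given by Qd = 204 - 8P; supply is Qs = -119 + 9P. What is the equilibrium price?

P* = 19

Set Qd = Qs: 204 - 8P = -119 + 9P.
323 = 17P, so P* = 19.
Q* = 204 − 8(19) = 52.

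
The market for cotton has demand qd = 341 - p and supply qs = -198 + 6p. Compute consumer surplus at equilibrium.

Consumer surplus = 34848

Equilibrium: 341 - p = -198 + 6p gives p* = 77, q* = 264.
Demand choke price (qd = 0): p = 341.
CS = ½(341 − 77)(264) = 34848.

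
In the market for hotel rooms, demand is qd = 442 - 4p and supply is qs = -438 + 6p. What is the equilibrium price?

p* = 88

Set qd = qs: 442 - 4p = -438 + 6p.
880 = 10p, so p* = 88.
q* = 442 − 4(88) = 90.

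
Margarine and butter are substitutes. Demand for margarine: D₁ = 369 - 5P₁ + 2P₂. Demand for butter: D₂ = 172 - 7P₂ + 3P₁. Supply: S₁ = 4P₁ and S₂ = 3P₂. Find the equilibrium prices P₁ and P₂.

Market 1: 369 - 5P₁ + 2P₂ = 4P₁ → 9P₁ - 2P₂ = 369.
Market 2: 10P₂ - 3P₁ = 172.
Eliminating P₂: 10×(1) + 2×(2) gives 84P₁ = 4034, so P₁ = 2017/42.
Back-substitute into (2): P₂ = (172 + 3×2017/42) / 10 = 885/28.

P₁ = 2017/42, P₂ = 885/28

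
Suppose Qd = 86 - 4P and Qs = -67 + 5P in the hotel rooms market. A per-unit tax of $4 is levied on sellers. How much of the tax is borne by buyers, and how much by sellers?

Buyers bear 20/9, sellers bear 16/9

Pre-tax equilibrium: P* = 17, Q* = 18.
Tax on sellers shifts supply to Qs = -67 + 5(P − 4) = -87 + 5P.
86 - 4P = -87 + 5P gives buyer price Pb = 173/9; sellers receive Ps = 173/9 − 4 = 137/9.
New quantity: Q = 86 − 4(173/9) = 82/9.
Buyer burden = 173/9 − 17 = 20/9; seller burden = 17 − 137/9 = 16/9.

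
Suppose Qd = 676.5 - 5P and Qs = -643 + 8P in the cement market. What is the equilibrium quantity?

Set Qd = Qs: 676.5 - 5P = -643 + 8P.
1319.5 = 13P, so P* = 101.5.
Q* = 676.5 − 5(101.5) = 169.

Q* = 169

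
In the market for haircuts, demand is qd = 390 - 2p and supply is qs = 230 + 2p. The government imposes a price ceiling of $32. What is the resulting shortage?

Shortage = 32

Equilibrium price would be p* = 40, so the ceiling at 32 binds.
At p = 32: qd = 390 − 2(32) = 326, qs = 230 + 2(32) = 294.
Shortage = 326 − 294 = 32.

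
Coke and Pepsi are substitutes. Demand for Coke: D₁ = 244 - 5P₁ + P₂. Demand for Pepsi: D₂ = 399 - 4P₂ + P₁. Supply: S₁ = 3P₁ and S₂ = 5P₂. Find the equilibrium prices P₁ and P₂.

Market 1: 244 - 5P₁ + P₂ = 3P₁ → 8P₁ - P₂ = 244.
Market 2: 9P₂ - P₁ = 399.
Eliminating P₂: 9×(1) + 1×(2) gives 71P₁ = 2595, so P₁ = 2595/71.
Back-substitute into (2): P₂ = (399 + 1×2595/71) / 9 = 3436/71.

P₁ = 2595/71, P₂ = 3436/71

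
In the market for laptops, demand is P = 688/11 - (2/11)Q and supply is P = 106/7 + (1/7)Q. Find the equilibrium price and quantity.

Set the two price expressions equal: 688/11 - (2/11)Q = 106/7 + (1/7)Q.
3650/77 = (25/77)Q, so Q* = 146.
P* = 688/11 − (2/11)(146) = 36.

P* = 36, Q* = 146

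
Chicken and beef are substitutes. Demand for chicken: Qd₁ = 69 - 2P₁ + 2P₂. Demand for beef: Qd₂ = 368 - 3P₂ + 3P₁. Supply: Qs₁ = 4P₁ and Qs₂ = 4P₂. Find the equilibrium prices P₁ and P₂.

P₁ = 1219/36, P₂ = 805/12

Market 1: 69 - 2P₁ + 2P₂ = 4P₁ → 6P₁ - 2P₂ = 69.
Market 2: 7P₂ - 3P₁ = 368.
Eliminating P₂: 7×(1) + 2×(2) gives 36P₁ = 1219, so P₁ = 1219/36.
Back-substitute into (2): P₂ = (368 + 3×1219/36) / 7 = 805/12.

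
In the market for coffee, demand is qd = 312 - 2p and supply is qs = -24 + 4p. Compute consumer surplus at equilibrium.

Equilibrium: 312 - 2p = -24 + 4p gives p* = 56, q* = 200.
Demand choke price (qd = 0): p = 156.
CS = ½(156 − 56)(200) = 10000.

Consumer surplus = 10000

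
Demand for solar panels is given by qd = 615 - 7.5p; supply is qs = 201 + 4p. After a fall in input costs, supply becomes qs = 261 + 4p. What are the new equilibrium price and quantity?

p' = 708/23, q' = 8835/23

Original equilibrium: p* = 36, q* = 345.
New equilibrium: 615 - 7.5p = 261 + 4p, so 354 = 11.5p and p' = 708/23; q' = 615 − 7.5(708/23) = 8835/23.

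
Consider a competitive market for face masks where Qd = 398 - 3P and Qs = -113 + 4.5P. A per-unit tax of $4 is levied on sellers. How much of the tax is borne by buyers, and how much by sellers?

Buyers bear $2.4, sellers bear $1.6

Pre-tax equilibrium: P* = 1022/15, Q* = 193.6.
Tax on sellers shifts supply to Qs = -113 + 4.5(P − 4) = -131 + 4.5P.
398 - 3P = -131 + 4.5P gives buyer price Pb = 1058/15; sellers receive Ps = 1058/15 − 4 = 998/15.
New quantity: Q = 398 − 3(1058/15) = 186.4.
Buyer burden = 1058/15 − 1022/15 = 2.4; seller burden = 1022/15 − 998/15 = 1.6.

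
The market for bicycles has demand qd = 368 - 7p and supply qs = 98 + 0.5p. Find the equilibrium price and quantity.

Set qd = qs: 368 - 7p = 98 + 0.5p.
270 = 7.5p, so p* = 36.
q* = 368 − 7(36) = 116.

p* = 36, q* = 116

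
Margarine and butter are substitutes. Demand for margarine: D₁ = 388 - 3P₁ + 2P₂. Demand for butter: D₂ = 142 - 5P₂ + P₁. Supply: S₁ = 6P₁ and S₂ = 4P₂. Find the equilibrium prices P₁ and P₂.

P₁ = 3776/79, P₂ = 1666/79

Market 1: 388 - 3P₁ + 2P₂ = 6P₁ → 9P₁ - 2P₂ = 388.
Market 2: 9P₂ - P₁ = 142.
Eliminating P₂: 9×(1) + 2×(2) gives 79P₁ = 3776, so P₁ = 3776/79.
Back-substitute into (2): P₂ = (142 + 1×3776/79) / 9 = 1666/79.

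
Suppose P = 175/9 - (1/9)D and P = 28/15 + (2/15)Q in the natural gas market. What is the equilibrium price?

P* = 126/11

Set the two price expressions equal: 175/9 - (1/9)Q = 28/15 + (2/15)Q.
791/45 = (11/45)Q, so Q* = 791/11.
P* = 175/9 − (1/9)(791/11) = 126/11.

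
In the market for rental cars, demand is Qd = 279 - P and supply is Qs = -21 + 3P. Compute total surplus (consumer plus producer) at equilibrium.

Total surplus = 27744

Equilibrium: 279 - P = -21 + 3P gives P* = 75, Q* = 204.
Demand choke price: P = 279; supply starts at P = 7.
CS = ½(279 − 75)(204) = 20808; PS = ½(75 − 7)(204) = 6936.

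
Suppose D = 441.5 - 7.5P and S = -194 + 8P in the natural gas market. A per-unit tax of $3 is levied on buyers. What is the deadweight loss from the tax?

Pre-tax equilibrium: P* = 41, Q* = 134.
Tax on buyers shifts demand to D = 441.5 − 7.5(P + 3) = 419 - 7.5P.
419 - 7.5P = -194 + 8P gives seller price Ps = 1226/31; buyers pay Pb = 1226/31 + 3 = 1319/31.
New quantity: Q = 441.5 − 7.5(1319/31) = 3794/31.
DWL = ½ × 3 × (134 − 3794/31) = 540/31.

Deadweight loss = 540/31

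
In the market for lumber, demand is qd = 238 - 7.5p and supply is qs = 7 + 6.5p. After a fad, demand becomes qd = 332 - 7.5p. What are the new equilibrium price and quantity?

p' = 325/14, q' = 4421/28

Original equilibrium: p* = 16.5, q* = 114.25.
New equilibrium: 332 - 7.5p = 7 + 6.5p, so 325 = 14p and p' = 325/14; q' = 332 − 7.5(325/14) = 4421/28.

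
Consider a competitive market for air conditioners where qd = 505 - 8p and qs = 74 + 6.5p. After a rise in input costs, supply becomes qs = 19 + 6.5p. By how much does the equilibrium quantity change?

Original equilibrium: p* = 862/29, q* = 7749/29.
New equilibrium: 505 - 8p = 19 + 6.5p, so 486 = 14.5p and p' = 972/29; q' = 505 − 8(972/29) = 6869/29.
Change in quantity: 6869/29 − 7749/29 = -880/29.

Δq = -880/29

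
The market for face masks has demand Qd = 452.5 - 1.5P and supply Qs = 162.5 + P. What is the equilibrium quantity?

Q* = 278.5

Set Qd = Qs: 452.5 - 1.5P = 162.5 + P.
290 = 2.5P, so P* = 116.
Q* = 452.5 − 1.5(116) = 278.5.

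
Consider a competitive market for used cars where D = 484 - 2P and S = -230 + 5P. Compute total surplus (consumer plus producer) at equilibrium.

Total surplus = 27440

Equilibrium: 484 - 2P = -230 + 5P gives P* = 102, Q* = 280.
Demand choke price: P = 242; supply starts at P = 46.
CS = ½(242 − 102)(280) = 19600; PS = ½(102 − 46)(280) = 7840.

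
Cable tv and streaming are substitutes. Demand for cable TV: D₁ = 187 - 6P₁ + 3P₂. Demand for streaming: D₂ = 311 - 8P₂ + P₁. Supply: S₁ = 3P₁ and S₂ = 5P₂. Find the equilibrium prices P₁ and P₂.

P₁ = 1682/57, P₂ = 1493/57

Market 1: 187 - 6P₁ + 3P₂ = 3P₁ → 9P₁ - 3P₂ = 187.
Market 2: 13P₂ - P₁ = 311.
Eliminating P₂: 13×(1) + 3×(2) gives 114P₁ = 3364, so P₁ = 1682/57.
Back-substitute into (2): P₂ = (311 + 1×1682/57) / 13 = 1493/57.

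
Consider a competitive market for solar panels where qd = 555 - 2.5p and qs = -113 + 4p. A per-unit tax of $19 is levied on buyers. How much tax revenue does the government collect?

Pre-tax equilibrium: p* = 1336/13, q* = 3875/13.
Tax on buyers shifts demand to qd = 555 − 2.5(p + 19) = 507.5 - 2.5p.
507.5 - 2.5p = -113 + 4p gives seller price ps = 1241/13; buyers pay pb = 1241/13 + 19 = 1488/13.
New quantity: q = 555 − 2.5(1488/13) = 3495/13.
Revenue = 19 × 3495/13 = 66405/13.

Tax revenue = 66405/13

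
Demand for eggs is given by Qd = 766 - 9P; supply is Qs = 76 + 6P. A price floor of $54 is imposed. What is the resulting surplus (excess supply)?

Equilibrium price would be P* = 46, so the floor at 54 binds.
At P = 54: Qd = 280, Qs = 400.
Surplus = 400 − 280 = 120.

Surplus = 120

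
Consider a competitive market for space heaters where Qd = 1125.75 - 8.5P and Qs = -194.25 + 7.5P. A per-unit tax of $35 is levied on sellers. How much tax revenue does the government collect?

Tax revenue = 9976.640625

Pre-tax equilibrium: P* = 82.5, Q* = 424.5.
Tax on sellers shifts supply to Qs = -194.25 + 7.5(P − 35) = -456.75 + 7.5P.
1125.75 - 8.5P = -456.75 + 7.5P gives buyer price Pb = 98.90625; sellers receive Ps = 98.90625 − 35 = 63.90625.
New quantity: Q = 1125.75 − 8.5(98.90625) = 285.046875.
Revenue = 35 × 285.046875 = 9976.640625.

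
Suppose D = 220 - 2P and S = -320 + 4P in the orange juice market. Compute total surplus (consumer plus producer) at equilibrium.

Equilibrium: 220 - 2P = -320 + 4P gives P* = 90, Q* = 40.
Demand choke price: P = 110; supply starts at P = 80.
CS = ½(110 − 90)(40) = 400; PS = ½(90 − 80)(40) = 200.

Total surplus = 600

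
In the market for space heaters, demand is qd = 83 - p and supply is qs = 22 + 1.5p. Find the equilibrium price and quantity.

p* = 24.4, q* = 58.6

Set qd = qs: 83 - p = 22 + 1.5p.
61 = 2.5p, so p* = 24.4.
q* = 83 − 1(24.4) = 58.6.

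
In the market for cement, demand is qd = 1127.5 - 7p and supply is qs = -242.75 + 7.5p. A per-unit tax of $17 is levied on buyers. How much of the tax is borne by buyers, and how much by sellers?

Buyers bear 255/29, sellers bear 238/29

Pre-tax equilibrium: p* = 94.5, q* = 466.
Tax on buyers shifts demand to qd = 1127.5 − 7(p + 17) = 1008.5 - 7p.
1008.5 - 7p = -242.75 + 7.5p gives seller price ps = 5005/58; buyers pay pb = 5005/58 + 17 = 5991/58.
New quantity: q = 1127.5 − 7(5991/58) = 11729/29.
Buyer burden = 5991/58 − 94.5 = 255/29; seller burden = 94.5 − 5005/58 = 238/29.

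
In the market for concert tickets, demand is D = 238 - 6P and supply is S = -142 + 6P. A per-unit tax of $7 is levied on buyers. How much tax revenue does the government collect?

Tax revenue = 189

Pre-tax equilibrium: P* = 95/3, Q* = 48.
Tax on buyers shifts demand to D = 238 − 6(P + 7) = 196 - 6P.
196 - 6P = -142 + 6P gives seller price Ps = 169/6; buyers pay Pb = 169/6 + 7 = 211/6.
New quantity: Q = 238 − 6(211/6) = 27.
Revenue = 7 × 27 = 189.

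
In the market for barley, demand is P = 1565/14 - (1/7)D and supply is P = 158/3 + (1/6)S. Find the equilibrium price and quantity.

P* = 84.5, Q* = 191

Set the two price expressions equal: 1565/14 - (1/7)Q = 158/3 + (1/6)Q.
2483/42 = (13/42)Q, so Q* = 191.
P* = 1565/14 − (1/7)(191) = 84.5.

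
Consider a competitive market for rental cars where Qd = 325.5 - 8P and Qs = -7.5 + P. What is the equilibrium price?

Set Qd = Qs: 325.5 - 8P = -7.5 + P.
333 = 9P, so P* = 37.
Q* = 325.5 − 8(37) = 29.5.

P* = 37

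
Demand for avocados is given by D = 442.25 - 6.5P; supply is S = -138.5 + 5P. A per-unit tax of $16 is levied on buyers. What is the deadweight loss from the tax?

Pre-tax equilibrium: P* = 50.5, Q* = 114.
Tax on buyers shifts demand to D = 442.25 − 6.5(P + 16) = 338.25 - 6.5P.
338.25 - 6.5P = -138.5 + 5P gives seller price Ps = 1907/46; buyers pay Pb = 1907/46 + 16 = 2643/46.
New quantity: Q = 442.25 − 6.5(2643/46) = 1582/23.
DWL = ½ × 16 × (114 − 1582/23) = 8320/23.

Deadweight loss = 8320/23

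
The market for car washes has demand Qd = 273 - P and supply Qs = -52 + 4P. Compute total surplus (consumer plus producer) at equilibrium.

Total surplus = 27040

Equilibrium: 273 - P = -52 + 4P gives P* = 65, Q* = 208.
Demand choke price: P = 273; supply starts at P = 13.
CS = ½(273 − 65)(208) = 21632; PS = ½(65 − 13)(208) = 5408.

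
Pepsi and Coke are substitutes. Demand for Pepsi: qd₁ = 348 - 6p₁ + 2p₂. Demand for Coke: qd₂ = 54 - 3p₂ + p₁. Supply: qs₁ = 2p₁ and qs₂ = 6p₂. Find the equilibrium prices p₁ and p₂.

Market 1: 348 - 6p₁ + 2p₂ = 2p₁ → 8p₁ - 2p₂ = 348.
Market 2: 9p₂ - p₁ = 54.
Eliminating p₂: 9×(1) + 2×(2) gives 70p₁ = 3240, so p₁ = 324/7.
Back-substitute into (2): p₂ = (54 + 1×324/7) / 9 = 78/7.

p₁ = 324/7, p₂ = 78/7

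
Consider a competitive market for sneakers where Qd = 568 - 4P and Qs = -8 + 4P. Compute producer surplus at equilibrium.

Equilibrium: 568 - 4P = -8 + 4P gives P* = 72, Q* = 280.
Supply starts at P = 2 (where Qs = 0).
PS = ½(72 − 2)(280) = 9800.

Producer surplus = 9800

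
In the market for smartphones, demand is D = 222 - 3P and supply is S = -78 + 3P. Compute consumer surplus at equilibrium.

Consumer surplus = 864

Equilibrium: 222 - 3P = -78 + 3P gives P* = 50, Q* = 72.
Demand choke price (D = 0): P = 74.
CS = ½(74 − 50)(72) = 864.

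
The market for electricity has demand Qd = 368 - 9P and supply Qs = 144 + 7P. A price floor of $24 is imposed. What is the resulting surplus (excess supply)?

Equilibrium price would be P* = 14, so the floor at 24 binds.
At P = 24: Qd = 152, Qs = 312.
Surplus = 312 − 152 = 160.

Surplus = 160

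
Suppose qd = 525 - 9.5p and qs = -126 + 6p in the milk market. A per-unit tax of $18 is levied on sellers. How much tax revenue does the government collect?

Tax revenue = 33372/31

Pre-tax equilibrium: p* = 42, q* = 126.
Tax on sellers shifts supply to qs = -126 + 6(p − 18) = -234 + 6p.
525 - 9.5p = -234 + 6p gives buyer price pb = 1518/31; sellers receive ps = 1518/31 − 18 = 960/31.
New quantity: q = 525 − 9.5(1518/31) = 1854/31.
Revenue = 18 × 1854/31 = 33372/31.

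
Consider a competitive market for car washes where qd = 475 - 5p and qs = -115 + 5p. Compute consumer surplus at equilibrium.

Equilibrium: 475 - 5p = -115 + 5p gives p* = 59, q* = 180.
Demand choke price (qd = 0): p = 95.
CS = ½(95 − 59)(180) = 3240.

Consumer surplus = 3240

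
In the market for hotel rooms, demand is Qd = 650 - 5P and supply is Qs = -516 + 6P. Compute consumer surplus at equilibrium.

Consumer surplus = 1440

Equilibrium: 650 - 5P = -516 + 6P gives P* = 106, Q* = 120.
Demand choke price (Qd = 0): P = 130.
CS = ½(130 − 106)(120) = 1440.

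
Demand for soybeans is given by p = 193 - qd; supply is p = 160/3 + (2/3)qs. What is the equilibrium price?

p* = 109.2

Set the two price expressions equal: 193 - q = 160/3 + (2/3)q.
419/3 = (5/3)q, so q* = 83.8.
p* = 193 − (1)(83.8) = 109.2.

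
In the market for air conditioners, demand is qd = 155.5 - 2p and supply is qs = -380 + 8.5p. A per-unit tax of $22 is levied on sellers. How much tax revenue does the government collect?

Pre-tax equilibrium: p* = 51, q* = 53.5.
Tax on sellers shifts supply to qs = -380 + 8.5(p − 22) = -567 + 8.5p.
155.5 - 2p = -567 + 8.5p gives buyer price pb = 1445/21; sellers receive ps = 1445/21 − 22 = 983/21.
New quantity: q = 155.5 − 2(1445/21) = 751/42.
Revenue = 22 × 751/42 = 8261/21.

Tax revenue = 8261/21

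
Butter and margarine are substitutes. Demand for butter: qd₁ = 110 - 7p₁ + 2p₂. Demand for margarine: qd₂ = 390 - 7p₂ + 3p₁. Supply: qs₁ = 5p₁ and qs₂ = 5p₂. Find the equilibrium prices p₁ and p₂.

p₁ = 350/23, p₂ = 835/23

Market 1: 110 - 7p₁ + 2p₂ = 5p₁ → 12p₁ - 2p₂ = 110.
Market 2: 12p₂ - 3p₁ = 390.
Eliminating p₂: 12×(1) + 2×(2) gives 138p₁ = 2100, so p₁ = 350/23.
Back-substitute into (2): p₂ = (390 + 3×350/23) / 12 = 835/23.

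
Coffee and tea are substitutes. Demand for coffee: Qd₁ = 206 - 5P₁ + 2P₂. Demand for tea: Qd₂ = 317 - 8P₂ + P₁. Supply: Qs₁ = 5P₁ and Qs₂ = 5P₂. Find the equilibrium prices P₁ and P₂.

Market 1: 206 - 5P₁ + 2P₂ = 5P₁ → 10P₁ - 2P₂ = 206.
Market 2: 13P₂ - P₁ = 317.
Eliminating P₂: 13×(1) + 2×(2) gives 128P₁ = 3312, so P₁ = 25.875.
Back-substitute into (2): P₂ = (317 + 1×25.875) / 13 = 26.375.

P₁ = 25.875, P₂ = 26.375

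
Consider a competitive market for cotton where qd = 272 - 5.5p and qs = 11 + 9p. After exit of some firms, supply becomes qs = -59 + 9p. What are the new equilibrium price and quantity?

Original equilibrium: p* = 18, q* = 173.
New equilibrium: 272 - 5.5p = -59 + 9p, so 331 = 14.5p and p' = 662/29; q' = 272 − 5.5(662/29) = 4247/29.

p' = 662/29, q' = 4247/29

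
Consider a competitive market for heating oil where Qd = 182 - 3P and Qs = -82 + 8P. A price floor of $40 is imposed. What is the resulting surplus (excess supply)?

Surplus = 176

Equilibrium price would be P* = 24, so the floor at 40 binds.
At P = 40: Qd = 62, Qs = 238.
Surplus = 238 − 62 = 176.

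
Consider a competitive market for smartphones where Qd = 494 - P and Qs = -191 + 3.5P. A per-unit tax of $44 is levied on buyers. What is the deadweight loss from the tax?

Pre-tax equilibrium: P* = 1370/9, Q* = 3076/9.
Tax on buyers shifts demand to Qd = 494 − 1(P + 44) = 450 - P.
450 - P = -191 + 3.5P gives seller price Ps = 1282/9; buyers pay Pb = 1282/9 + 44 = 1678/9.
New quantity: Q = 494 − 1(1678/9) = 2768/9.
DWL = ½ × 44 × (3076/9 − 2768/9) = 6776/9.

Deadweight loss = 6776/9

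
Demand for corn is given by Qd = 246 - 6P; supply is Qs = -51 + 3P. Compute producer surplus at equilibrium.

Equilibrium: 246 - 6P = -51 + 3P gives P* = 33, Q* = 48.
Supply starts at P = 17 (where Qs = 0).
PS = ½(33 − 17)(48) = 384.

Producer surplus = 384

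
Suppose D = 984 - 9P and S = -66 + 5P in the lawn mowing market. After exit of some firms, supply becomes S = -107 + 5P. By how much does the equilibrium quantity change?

ΔQ = -369/14

Original equilibrium: P* = 75, Q* = 309.
New equilibrium: 984 - 9P = -107 + 5P, so 1091 = 14P and P' = 1091/14; Q' = 984 − 9(1091/14) = 3957/14.
Change in quantity: 3957/14 − 309 = -369/14.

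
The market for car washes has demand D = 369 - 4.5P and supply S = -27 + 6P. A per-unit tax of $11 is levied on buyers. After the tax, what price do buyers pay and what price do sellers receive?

Pre-tax equilibrium: P* = 264/7, Q* = 1395/7.
Tax on buyers shifts demand to D = 369 − 4.5(P + 11) = 319.5 - 4.5P.
319.5 - 4.5P = -27 + 6P gives seller price Ps = 33; buyers pay Pb = 33 + 11 = 44.
New quantity: Q = 369 − 4.5(44) = 171.

Buyers pay $44, sellers receive $33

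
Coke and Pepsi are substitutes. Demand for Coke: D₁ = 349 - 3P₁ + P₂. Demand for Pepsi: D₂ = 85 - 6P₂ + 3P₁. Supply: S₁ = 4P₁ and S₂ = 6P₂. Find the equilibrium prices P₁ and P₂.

P₁ = 4273/81, P₂ = 1642/81

Market 1: 349 - 3P₁ + P₂ = 4P₁ → 7P₁ - P₂ = 349.
Market 2: 12P₂ - 3P₁ = 85.
Eliminating P₂: 12×(1) + 1×(2) gives 81P₁ = 4273, so P₁ = 4273/81.
Back-substitute into (2): P₂ = (85 + 3×4273/81) / 12 = 1642/81.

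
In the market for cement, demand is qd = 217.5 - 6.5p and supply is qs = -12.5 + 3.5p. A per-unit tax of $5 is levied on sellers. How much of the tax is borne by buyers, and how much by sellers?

Buyers bear $1.75, sellers bear $3.25

Pre-tax equilibrium: p* = 23, q* = 68.
Tax on sellers shifts supply to qs = -12.5 + 3.5(p − 5) = -30 + 3.5p.
217.5 - 6.5p = -30 + 3.5p gives buyer price pb = 24.75; sellers receive ps = 24.75 − 5 = 19.75.
New quantity: q = 217.5 − 6.5(24.75) = 56.625.
Buyer burden = 24.75 − 23 = 1.75; seller burden = 23 − 19.75 = 3.25.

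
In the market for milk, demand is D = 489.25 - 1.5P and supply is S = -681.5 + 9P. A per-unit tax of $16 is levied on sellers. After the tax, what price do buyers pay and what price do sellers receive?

Pre-tax equilibrium: P* = 111.5, Q* = 322.
Tax on sellers shifts supply to S = -681.5 + 9(P − 16) = -825.5 + 9P.
489.25 - 1.5P = -825.5 + 9P gives buyer price Pb = 1753/14; sellers receive Ps = 1753/14 − 16 = 1529/14.
New quantity: Q = 489.25 − 1.5(1753/14) = 2110/7.

Buyers pay 1753/14, sellers receive 1529/14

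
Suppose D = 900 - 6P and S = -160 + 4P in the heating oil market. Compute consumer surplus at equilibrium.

Consumer surplus = 5808

Equilibrium: 900 - 6P = -160 + 4P gives P* = 106, Q* = 264.
Demand choke price (D = 0): P = 150.
CS = ½(150 − 106)(264) = 5808.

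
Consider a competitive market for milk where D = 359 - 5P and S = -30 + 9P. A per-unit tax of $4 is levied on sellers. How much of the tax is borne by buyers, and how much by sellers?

Buyers bear 18/7, sellers bear 10/7

Pre-tax equilibrium: P* = 389/14, Q* = 3081/14.
Tax on sellers shifts supply to S = -30 + 9(P − 4) = -66 + 9P.
359 - 5P = -66 + 9P gives buyer price Pb = 425/14; sellers receive Ps = 425/14 − 4 = 369/14.
New quantity: Q = 359 − 5(425/14) = 2901/14.
Buyer burden = 425/14 − 389/14 = 18/7; seller burden = 389/14 − 369/14 = 10/7.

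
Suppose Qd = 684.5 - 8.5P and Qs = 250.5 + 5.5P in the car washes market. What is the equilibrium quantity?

Set Qd = Qs: 684.5 - 8.5P = 250.5 + 5.5P.
434 = 14P, so P* = 31.
Q* = 684.5 − 8.5(31) = 421.

Q* = 421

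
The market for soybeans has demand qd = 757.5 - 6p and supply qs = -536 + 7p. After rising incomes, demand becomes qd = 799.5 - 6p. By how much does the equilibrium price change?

Original equilibrium: p* = 99.5, q* = 160.5.
New equilibrium: 799.5 - 6p = -536 + 7p, so 1335.5 = 13p and p' = 2671/26; q' = 799.5 − 6(2671/26) = 4761/26.
Change in price: 2671/26 − 99.5 = 42/13.

Δp = 42/13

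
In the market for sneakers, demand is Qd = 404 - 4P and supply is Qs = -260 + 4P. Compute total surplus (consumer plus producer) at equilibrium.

Total surplus = 1296

Equilibrium: 404 - 4P = -260 + 4P gives P* = 83, Q* = 72.
Demand choke price: P = 101; supply starts at P = 65.
CS = ½(101 − 83)(72) = 648; PS = ½(83 − 65)(72) = 648.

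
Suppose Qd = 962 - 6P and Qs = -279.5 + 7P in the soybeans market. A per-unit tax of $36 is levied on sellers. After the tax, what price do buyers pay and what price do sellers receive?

Buyers pay 2987/26, sellers receive 2051/26

Pre-tax equilibrium: P* = 95.5, Q* = 389.
Tax on sellers shifts supply to Qs = -279.5 + 7(P − 36) = -531.5 + 7P.
962 - 6P = -531.5 + 7P gives buyer price Pb = 2987/26; sellers receive Ps = 2987/26 − 36 = 2051/26.
New quantity: Q = 962 − 6(2987/26) = 3545/13.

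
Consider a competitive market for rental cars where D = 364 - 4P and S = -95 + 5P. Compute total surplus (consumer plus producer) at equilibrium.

Total surplus = 5760

Equilibrium: 364 - 4P = -95 + 5P gives P* = 51, Q* = 160.
Demand choke price: P = 91; supply starts at P = 19.
CS = ½(91 − 51)(160) = 3200; PS = ½(51 − 19)(160) = 2560.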